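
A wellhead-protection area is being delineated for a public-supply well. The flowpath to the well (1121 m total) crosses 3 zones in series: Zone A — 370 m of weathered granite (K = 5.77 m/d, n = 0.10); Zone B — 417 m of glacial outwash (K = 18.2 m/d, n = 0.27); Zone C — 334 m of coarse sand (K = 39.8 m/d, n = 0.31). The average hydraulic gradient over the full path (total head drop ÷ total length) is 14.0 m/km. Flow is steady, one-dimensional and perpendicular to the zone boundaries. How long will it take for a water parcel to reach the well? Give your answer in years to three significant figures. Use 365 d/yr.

4.22 years

Continuity: the same q passes through each zone, so ΔH = q·Σ(L_j/K_j) — the zones act as resistances in series.
Σ(L/K) = 370/5.77 + 417/18.2 + 334/39.8 = 64.12 + 22.91 + 8.392 = 95.43 d
K_eq = L_total / Σ(L/K) = 1121 / 95.43 = 11.75 m/d
q = K_eq · i = 11.75 × 0.014 = 0.1645 m/d (same in every zone)
Zone A: v = q/n = 0.1645/0.10 = 1.645 m/d → t_A = 370/1.645 = 225.0 d
Zone B: v = q/n = 0.1645/0.27 = 0.6091 m/d → t_B = 417/0.6091 = 684.6 d
Zone C: v = q/n = 0.1645/0.31 = 0.5305 m/d → t_C = 334/0.5305 = 629.6 d
Total t = 225.0 + 684.6 + 629.6 = 1539 d
   = 1539 / 365 = 4.22 yr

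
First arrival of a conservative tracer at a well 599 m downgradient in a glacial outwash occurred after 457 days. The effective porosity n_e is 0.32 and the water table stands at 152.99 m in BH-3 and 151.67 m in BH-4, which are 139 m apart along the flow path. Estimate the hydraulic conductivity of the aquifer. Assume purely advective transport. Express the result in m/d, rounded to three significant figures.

44.2 m/d

Hydraulic gradient i = (152.99 − 151.67) / 139 = 1.32 / 139 = 0.009496
v = L / t = 599 / 457 = 1.311 m/d
K = v · n / i = 1.311 × 0.32 / 0.009496 = 44.2 m/d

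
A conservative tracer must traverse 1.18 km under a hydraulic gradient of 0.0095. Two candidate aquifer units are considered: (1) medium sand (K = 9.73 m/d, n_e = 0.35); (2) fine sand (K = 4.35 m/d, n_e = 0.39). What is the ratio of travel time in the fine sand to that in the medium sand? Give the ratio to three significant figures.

2.49

Unit 1 (medium sand): v = 9.73×0.0095/0.35 = 0.2641 m/d, t = 1180/0.2641 = 4468 d
Unit 2 (fine sand): v = 4.35×0.0095/0.39 = 0.1060 m/d, t = 1180/0.1060 = 11140 d
t(fine sand) / t(medium sand) = 11140/4468 = 2.49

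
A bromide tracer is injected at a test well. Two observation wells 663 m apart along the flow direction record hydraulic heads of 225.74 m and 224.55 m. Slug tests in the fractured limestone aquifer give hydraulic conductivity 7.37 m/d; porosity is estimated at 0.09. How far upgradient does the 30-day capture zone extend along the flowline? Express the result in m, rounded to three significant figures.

4.41 m

Hydraulic gradient i = (225.74 − 224.55) / 663 = 1.19 / 663 = 0.001795
Specific discharge q = 7.37 × 0.001795 = 0.01323 m/d
Average linear velocity = 0.01323 / 0.09 = 0.1470 m/d
L = v × T = 0.1470 × 30 = 4.409 m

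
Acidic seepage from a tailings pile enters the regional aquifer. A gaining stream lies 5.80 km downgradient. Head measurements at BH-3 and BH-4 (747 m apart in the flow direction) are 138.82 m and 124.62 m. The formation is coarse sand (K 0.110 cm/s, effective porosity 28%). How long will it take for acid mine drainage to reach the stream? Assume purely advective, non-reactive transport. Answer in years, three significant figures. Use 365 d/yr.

2.46 years

Hydraulic gradient i = (138.82 − 124.62) / 747 = 14.20 / 747 = 0.01901
K = 0.110 cm/s × 864 = 95.04 m/d
Specific discharge q = 95.04 × 0.01901 = 1.807 m/d
Seepage velocity v = q / n = 1.807 / 0.28 = 6.452 m/d
L = 5.80 km = 5800 m
t = L / v = 5800 / 6.452 = 898.9 d
   = 898.9 / 365 = 2.46 yr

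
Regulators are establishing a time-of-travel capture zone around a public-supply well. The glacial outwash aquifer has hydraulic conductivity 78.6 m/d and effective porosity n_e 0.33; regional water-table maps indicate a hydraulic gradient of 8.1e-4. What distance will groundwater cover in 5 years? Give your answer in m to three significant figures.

352 m

Darcy flux q = K·i = 78.6 × 8.1e-4 = 0.06367 m/d
v = Ki/n = 78.6·8.1e-4/0.33 = 0.1929 m/d
T = 5 yr × 365 = 1825 d
L = v × T = 0.1929 × 1825 = 352.1 m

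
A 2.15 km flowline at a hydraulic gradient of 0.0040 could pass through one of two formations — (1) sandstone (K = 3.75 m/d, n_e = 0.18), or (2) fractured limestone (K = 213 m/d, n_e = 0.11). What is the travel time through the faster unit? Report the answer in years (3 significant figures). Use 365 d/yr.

0.760 years

Unit 1 (sandstone): v = 3.75×0.0040/0.18 = 0.08333 m/d, t = 2150/0.08333 = 25800 d
Unit 2 (fractured limestone): v = 213×0.0040/0.11 = 7.745 m/d, t = 2150/7.745 = 277.6 d
Faster: 277.6 d / 365 = 0.760 yr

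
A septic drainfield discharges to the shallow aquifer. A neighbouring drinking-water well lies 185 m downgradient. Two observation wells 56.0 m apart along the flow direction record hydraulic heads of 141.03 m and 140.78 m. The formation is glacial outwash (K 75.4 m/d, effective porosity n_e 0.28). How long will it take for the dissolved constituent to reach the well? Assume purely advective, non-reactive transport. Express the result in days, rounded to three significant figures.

Hydraulic gradient i = (141.03 − 140.78) / 56.0 = 0.25 / 56.0 = 0.004464
q = Ki = 75.4 × 0.004464 = 0.3366 m/d
v_s = q/n_e = 0.3366/0.28 = 1.202 m/d
t = L / v = 185 / 1.202 = 153.9 d

154 days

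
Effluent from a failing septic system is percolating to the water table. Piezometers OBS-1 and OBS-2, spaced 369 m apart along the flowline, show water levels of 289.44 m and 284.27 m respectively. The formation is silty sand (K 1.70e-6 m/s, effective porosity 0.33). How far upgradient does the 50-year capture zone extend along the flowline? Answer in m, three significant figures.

Hydraulic gradient i = (289.44 − 284.27) / 369 = 5.17 / 369 = 0.01401
K = 1.70e-6 m/s × 86400 s/d = 0.1469 m/d
q = Ki = 0.1469 × 0.01401 = 0.002058 m/d
v_s = q/n_e = 0.002058/0.33 = 0.006236 m/d
T = 50 yr × 365 = 18250 d
L = v × T = 0.006236 × 18250 = 113.8 m

114 m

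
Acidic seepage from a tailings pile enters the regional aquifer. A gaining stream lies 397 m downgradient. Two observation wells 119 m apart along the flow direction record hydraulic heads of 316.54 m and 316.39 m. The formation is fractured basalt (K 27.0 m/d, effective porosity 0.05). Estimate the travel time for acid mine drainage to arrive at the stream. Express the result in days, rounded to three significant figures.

583 days

Hydraulic gradient i = (316.54 − 316.39) / 119 = 0.15 / 119 = 0.001261
Darcy flux q = K·i = 27.0 × 0.001261 = 0.03403 m/d
Seepage velocity v = q / n = 0.03403 / 0.05 = 0.6807 m/d
t = L / v = 397 / 0.6807 = 583.2 d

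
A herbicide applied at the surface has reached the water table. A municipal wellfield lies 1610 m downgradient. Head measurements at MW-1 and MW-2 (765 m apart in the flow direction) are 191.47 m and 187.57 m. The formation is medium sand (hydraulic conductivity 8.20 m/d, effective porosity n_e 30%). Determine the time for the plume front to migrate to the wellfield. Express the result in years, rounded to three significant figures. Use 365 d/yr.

31.7 years

Hydraulic gradient i = (191.47 − 187.57) / 765 = 3.90 / 765 = 0.005098
q = Ki = 8.20 × 0.005098 = 0.04180 m/d
v_s = q/n_e = 0.04180/0.30 = 0.1393 m/d
t = L / v = 1610 / 0.1393 = 11550 d
   = 11550 / 365 = 31.7 yr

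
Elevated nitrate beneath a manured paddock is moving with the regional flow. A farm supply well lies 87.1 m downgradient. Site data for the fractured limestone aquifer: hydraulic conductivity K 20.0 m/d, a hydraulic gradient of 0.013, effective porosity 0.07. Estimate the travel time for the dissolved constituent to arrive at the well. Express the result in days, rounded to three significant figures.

Specific discharge q = 20.0 × 0.013 = 0.2600 m/d
v = Ki/n = 20.0·0.013/0.07 = 3.714 m/d
t = L / v = 87.1 / 3.714 = 23.45 d

23.5 days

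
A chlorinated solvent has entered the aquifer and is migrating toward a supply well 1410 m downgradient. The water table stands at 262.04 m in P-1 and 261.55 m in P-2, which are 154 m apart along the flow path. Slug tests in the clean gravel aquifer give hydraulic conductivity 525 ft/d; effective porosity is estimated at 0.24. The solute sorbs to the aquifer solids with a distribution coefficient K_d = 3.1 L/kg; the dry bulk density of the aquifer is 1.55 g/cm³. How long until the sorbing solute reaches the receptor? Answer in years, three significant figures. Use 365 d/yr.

Hydraulic gradient i = (262.04 − 261.55) / 154 = 0.49 / 154 = 0.003182
K = 525 ft/d × 0.3048 = 160.0 m/d
Darcy flux q = K·i = 160.0 × 0.003182 = 0.5092 m/d
Seepage velocity v = q / n = 0.5092 / 0.24 = 2.121 m/d
Retardation R = 1 + ρ_b·K_d/n = 1 + 1.55×3.1/0.24 = 21.02
Contaminant velocity v_c = v/R = 2.121/21.02 = 0.1009 m/d
t = L/v_c = 1410/0.1009 = 13970 d
   = 13970/365 = 38.3 yr

38.3 years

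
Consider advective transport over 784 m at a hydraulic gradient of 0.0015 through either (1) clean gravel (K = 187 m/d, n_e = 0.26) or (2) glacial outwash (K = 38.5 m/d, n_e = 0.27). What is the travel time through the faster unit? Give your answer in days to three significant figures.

Unit 1 (clean gravel): v = 187×0.0015/0.26 = 1.079 m/d, t = 784/1.079 = 726.7 d
Unit 2 (glacial outwash): v = 38.5×0.0015/0.27 = 0.2139 m/d, t = 784/0.2139 = 3665 d
Faster unit: t = 727 d

727 days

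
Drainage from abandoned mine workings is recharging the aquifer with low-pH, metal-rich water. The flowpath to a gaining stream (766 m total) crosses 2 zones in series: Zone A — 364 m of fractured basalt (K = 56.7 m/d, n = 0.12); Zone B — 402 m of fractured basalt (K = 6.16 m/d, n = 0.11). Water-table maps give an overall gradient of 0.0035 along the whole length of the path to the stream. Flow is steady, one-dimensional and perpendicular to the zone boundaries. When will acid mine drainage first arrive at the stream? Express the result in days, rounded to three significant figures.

Continuity: the same q passes through each zone, so ΔH = q·Σ(L_j/K_j) — the zones act as resistances in series.
Σ(L/K) = 364/56.7 + 402/6.16 = 6.420 + 65.26 = 71.68 d
K_eq = L_total / Σ(L/K) = 766 / 71.68 = 10.69 m/d
q = K_eq · i = 10.69 × 0.0035 = 0.03740 m/d (same in every zone)
Zone A: v = q/n = 0.03740/0.12 = 0.3117 m/d → t_A = 364/0.3117 = 1168 d
Zone B: v = q/n = 0.03740/0.11 = 0.3400 m/d → t_B = 402/0.3400 = 1182 d
Total t = 1168 + 1182 = 2350 d

2350 days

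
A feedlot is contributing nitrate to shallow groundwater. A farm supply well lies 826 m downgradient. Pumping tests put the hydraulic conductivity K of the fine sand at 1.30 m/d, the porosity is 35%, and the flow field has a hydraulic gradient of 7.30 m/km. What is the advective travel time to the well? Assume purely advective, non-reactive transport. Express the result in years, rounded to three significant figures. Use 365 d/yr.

q = Ki = 1.30 × 0.0073 = 0.009490 m/d
Seepage velocity v = q / n = 0.009490 / 0.35 = 0.02711 m/d
t = L / v = 826 / 0.02711 = 30460 d
   = 30460 / 365 = 83.5 yr

83.5 years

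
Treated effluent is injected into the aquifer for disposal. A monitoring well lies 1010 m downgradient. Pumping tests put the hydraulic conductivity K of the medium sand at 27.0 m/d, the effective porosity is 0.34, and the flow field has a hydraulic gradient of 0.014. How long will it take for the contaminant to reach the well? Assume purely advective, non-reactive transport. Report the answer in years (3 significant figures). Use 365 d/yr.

Darcy flux q = K·i = 27.0 × 0.014 = 0.3780 m/d
v = Ki/n = 27.0·0.014/0.34 = 1.112 m/d
t = L / v = 1010 / 1.112 = 908.5 d
   = 908.5 / 365 = 2.49 yr

2.49 years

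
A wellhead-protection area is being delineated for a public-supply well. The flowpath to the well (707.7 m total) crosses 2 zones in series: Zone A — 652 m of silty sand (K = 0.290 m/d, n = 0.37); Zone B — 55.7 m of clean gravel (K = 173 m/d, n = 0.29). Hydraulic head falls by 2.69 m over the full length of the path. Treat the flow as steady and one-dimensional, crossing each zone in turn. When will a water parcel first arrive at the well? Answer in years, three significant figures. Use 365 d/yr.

589 years

Continuity: the same q passes through each zone, so ΔH = q·Σ(L_j/K_j) — the zones act as resistances in series.
Σ(L/K) = 652/0.290 + 55.7/173 = 2248 + 0.3220 = 2249 d
q = ΔH / Σ(L/K) = 2.69 / 2249 = 0.001196 m/d (same in every zone)
Zone A: v = q/n = 0.001196/0.37 = 0.003233 m/d → t_A = 652/0.003233 = 201700 d
Zone B: v = q/n = 0.001196/0.29 = 0.004125 m/d → t_B = 55.7/0.004125 = 13500 d
Total t = 201700 + 13500 = 215200 d
   = 215200 / 365 = 589 yr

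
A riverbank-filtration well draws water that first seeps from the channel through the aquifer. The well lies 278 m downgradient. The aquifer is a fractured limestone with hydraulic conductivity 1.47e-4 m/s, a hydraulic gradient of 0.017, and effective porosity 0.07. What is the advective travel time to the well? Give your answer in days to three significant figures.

K = 1.47e-4 m/s × 86400 s/d = 12.70 m/d
Specific discharge q = 12.70 × 0.017 = 0.2159 m/d
Seepage velocity v = q / n = 0.2159 / 0.07 = 3.084 m/d
t = L / v = 278 / 3.084 = 90.13 d

90.1 days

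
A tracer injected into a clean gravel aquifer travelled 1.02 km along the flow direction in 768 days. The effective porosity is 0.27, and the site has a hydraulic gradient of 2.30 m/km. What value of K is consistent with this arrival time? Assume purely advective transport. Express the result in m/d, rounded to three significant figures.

156 m/d

L = 1.02 km = 1020 m
v = L / t = 1020 / 768 = 1.328 m/d
K = v · n / i = 1.328 × 0.27 / 0.0023 = 156 m/d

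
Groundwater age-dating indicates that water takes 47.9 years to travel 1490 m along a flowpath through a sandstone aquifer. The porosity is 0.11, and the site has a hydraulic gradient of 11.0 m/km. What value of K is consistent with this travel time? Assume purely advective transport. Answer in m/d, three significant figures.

t = 47.9 years = 17480 d
v = L / t = 1490 / 17480 = 0.08522 m/d
K = v · n / i = 0.08522 × 0.11 / 0.011 = 0.852 m/d

0.852 m/d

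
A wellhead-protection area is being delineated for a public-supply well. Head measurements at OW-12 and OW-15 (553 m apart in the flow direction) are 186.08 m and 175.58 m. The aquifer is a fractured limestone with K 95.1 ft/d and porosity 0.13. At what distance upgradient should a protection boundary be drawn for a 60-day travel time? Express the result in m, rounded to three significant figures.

254 m

Hydraulic gradient i = (186.08 − 175.58) / 553 = 10.50 / 553 = 0.01899
K = 95.1 ft/d × 0.3048 = 28.99 m/d
Specific discharge q = 28.99 × 0.01899 = 0.5504 m/d
Seepage velocity v = q / n = 0.5504 / 0.13 = 4.234 m/d
L = v × T = 4.234 × 60 = 254.0 m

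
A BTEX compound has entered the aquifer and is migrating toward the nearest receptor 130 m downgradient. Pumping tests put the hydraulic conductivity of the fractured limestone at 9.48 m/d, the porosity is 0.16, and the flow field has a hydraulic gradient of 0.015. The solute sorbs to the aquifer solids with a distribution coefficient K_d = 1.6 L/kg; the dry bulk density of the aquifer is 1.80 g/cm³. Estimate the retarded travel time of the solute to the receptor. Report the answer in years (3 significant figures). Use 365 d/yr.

Darcy flux q = K·i = 9.48 × 0.015 = 0.1422 m/d
v = Ki/n = 9.48·0.015/0.16 = 0.8887 m/d
Retardation R = 1 + ρ_b·K_d/n = 1 + 1.80×1.6/0.16 = 19.00
Contaminant velocity v_c = v/R = 0.8887/19.00 = 0.04678 m/d
t = L/v_c = 130/0.04678 = 2779 d
   = 2779/365 = 7.61 yr

7.61 years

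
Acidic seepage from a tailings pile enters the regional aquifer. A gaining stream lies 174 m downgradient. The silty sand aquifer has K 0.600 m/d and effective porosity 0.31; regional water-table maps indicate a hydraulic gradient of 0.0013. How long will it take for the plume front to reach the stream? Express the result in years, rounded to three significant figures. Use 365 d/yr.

189 years

q = Ki = 0.600 × 0.0013 = 7.800e-4 m/d
Average linear velocity = 7.800e-4 / 0.31 = 0.002516 m/d
t = L / v = 174 / 0.002516 = 69150 d
   = 69150 / 365 = 189 yr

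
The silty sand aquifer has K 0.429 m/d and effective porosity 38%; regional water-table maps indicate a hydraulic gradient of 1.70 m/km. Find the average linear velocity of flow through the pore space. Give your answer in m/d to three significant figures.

0.00192 m/d

Specific discharge q = 0.429 × 0.0017 = 7.293e-4 m/d
Average linear velocity = 7.293e-4 / 0.38 = 0.001919 m/d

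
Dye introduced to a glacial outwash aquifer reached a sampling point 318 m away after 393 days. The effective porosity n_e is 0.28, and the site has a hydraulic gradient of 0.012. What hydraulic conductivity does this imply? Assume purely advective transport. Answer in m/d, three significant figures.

v = L / t = 318 / 393 = 0.8092 m/d
K = v · n / i = 0.8092 × 0.28 / 0.012 = 18.9 m/d

18.9 m/d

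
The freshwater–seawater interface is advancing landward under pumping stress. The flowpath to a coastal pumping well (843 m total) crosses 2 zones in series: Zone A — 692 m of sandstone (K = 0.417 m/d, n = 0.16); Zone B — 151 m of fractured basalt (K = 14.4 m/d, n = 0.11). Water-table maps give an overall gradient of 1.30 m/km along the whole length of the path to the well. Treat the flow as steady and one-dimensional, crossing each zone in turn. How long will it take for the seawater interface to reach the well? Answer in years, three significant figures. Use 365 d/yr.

532 years

For zones in series the flux q is common to all zones; the equivalent conductivity is the harmonic (thickness-weighted) mean, K_eq = L_total / Σ(L_j/K_j).
Σ(L/K) = 692/0.417 + 151/14.4 = 1659 + 10.49 = 1670 d
K_eq = L_total / Σ(L/K) = 843 / 1670 = 0.5048 m/d
q = K_eq · i = 0.5048 × 0.0013 = 6.562e-4 m/d (same in every zone)
Zone A: v = q/n = 6.562e-4/0.16 = 0.004102 m/d → t_A = 692/0.004102 = 168700 d
Zone B: v = q/n = 6.562e-4/0.11 = 0.005966 m/d → t_B = 151/0.005966 = 25310 d
Total t = 168700 + 25310 = 194000 d
   = 194000 / 365 = 532 yr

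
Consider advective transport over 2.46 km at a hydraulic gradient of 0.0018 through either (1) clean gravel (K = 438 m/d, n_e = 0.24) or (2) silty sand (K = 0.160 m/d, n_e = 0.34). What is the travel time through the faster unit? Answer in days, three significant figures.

749 days

Unit 1 (clean gravel): v = 438×0.0018/0.24 = 3.285 m/d, t = 2460/3.285 = 748.9 d
Unit 2 (silty sand): v = 0.160×0.0018/0.34 = 8.471e-4 m/d, t = 2460/8.471e-4 = 2.904e6 d
Faster unit: t = 749 d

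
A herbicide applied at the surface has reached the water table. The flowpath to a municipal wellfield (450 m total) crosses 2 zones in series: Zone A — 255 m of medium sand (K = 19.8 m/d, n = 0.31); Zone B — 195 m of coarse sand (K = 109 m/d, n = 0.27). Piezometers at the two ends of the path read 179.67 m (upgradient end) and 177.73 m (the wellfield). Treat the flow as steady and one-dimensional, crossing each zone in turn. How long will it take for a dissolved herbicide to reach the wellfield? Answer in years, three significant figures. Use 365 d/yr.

Total head drop ΔH = 179.67 − 177.73 = 1.94 m
Steady 1-D flow in series ⇒ the Darcy flux q is identical in every zone and the zone head losses add (resistances L/K in series).
Σ(L/K) = 255/19.8 + 195/109 = 12.88 + 1.789 = 14.67 d
q = ΔH / Σ(L/K) = 1.94 / 14.67 = 0.1323 m/d (same in every zone)
Zone A: v = q/n = 0.1323/0.31 = 0.4267 m/d → t_A = 255/0.4267 = 597.7 d
Zone B: v = q/n = 0.1323/0.27 = 0.4899 m/d → t_B = 195/0.4899 = 398.1 d
Total t = 597.7 + 398.1 = 995.7 d
   = 995.7 / 365 = 2.73 yr

2.73 years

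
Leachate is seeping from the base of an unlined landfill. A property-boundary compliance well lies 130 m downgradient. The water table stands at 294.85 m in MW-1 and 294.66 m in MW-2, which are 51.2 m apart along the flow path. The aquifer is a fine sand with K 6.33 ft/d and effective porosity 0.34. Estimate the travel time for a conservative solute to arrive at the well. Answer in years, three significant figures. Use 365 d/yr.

16.9 years

Hydraulic gradient i = (294.85 − 294.66) / 51.2 = 0.19 / 51.2 = 0.003711
K = 6.33 ft/d × 0.3048 = 1.929 m/d
Specific discharge q = 1.929 × 0.003711 = 0.007160 m/d
v = Ki/n = 1.929·0.003711/0.34 = 0.02106 m/d
t = L / v = 130 / 0.02106 = 6173 d
   = 6173 / 365 = 16.9 yr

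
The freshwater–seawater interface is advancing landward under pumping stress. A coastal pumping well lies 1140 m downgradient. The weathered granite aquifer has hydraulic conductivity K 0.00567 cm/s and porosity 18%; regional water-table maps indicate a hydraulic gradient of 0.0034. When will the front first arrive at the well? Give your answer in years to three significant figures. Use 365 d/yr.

33.8 years

K = 0.00567 cm/s × 864 = 4.899 m/d
Darcy flux q = K·i = 4.899 × 0.0034 = 0.01666 m/d
Average linear velocity = 0.01666 / 0.18 = 0.09253 m/d
t = L / v = 1140 / 0.09253 = 12320 d
   = 12320 / 365 = 33.8 yr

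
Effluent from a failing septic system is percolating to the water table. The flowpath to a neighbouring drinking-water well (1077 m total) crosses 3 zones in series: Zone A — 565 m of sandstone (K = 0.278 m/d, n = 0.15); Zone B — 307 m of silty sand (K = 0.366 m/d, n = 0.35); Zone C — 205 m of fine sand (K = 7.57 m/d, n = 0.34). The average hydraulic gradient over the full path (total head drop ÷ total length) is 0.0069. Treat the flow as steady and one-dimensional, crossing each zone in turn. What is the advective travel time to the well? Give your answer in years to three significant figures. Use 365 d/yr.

280 years

Steady 1-D flow in series ⇒ the Darcy flux q is identical in every zone and the zone head losses add (resistances L/K in series).
Σ(L/K) = 565/0.278 + 307/0.366 + 205/7.57 = 2032 + 838.8 + 27.08 = 2898 d
K_eq = L_total / Σ(L/K) = 1077 / 2898 = 0.3716 m/d
q = K_eq · i = 0.3716 × 0.0069 = 0.002564 m/d (same in every zone)
Zone A: v = q/n = 0.002564/0.15 = 0.01709 m/d → t_A = 565/0.01709 = 33050 d
Zone B: v = q/n = 0.002564/0.35 = 0.007326 m/d → t_B = 307/0.007326 = 41910 d
Zone C: v = q/n = 0.002564/0.34 = 0.007541 m/d → t_C = 205/0.007541 = 27180 d
Total t = 33050 + 41910 + 27180 = 102100 d
   = 102100 / 365 = 280 yr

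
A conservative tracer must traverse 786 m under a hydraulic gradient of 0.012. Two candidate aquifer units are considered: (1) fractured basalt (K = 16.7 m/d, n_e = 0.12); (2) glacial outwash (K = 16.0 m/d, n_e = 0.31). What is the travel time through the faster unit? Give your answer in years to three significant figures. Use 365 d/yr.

1.29 years

Unit 1 (fractured basalt): v = 16.7×0.012/0.12 = 1.670 m/d, t = 786/1.670 = 470.7 d
Unit 2 (glacial outwash): v = 16.0×0.012/0.31 = 0.6194 m/d, t = 786/0.6194 = 1269 d
Faster: 470.7 d / 365 = 1.29 yr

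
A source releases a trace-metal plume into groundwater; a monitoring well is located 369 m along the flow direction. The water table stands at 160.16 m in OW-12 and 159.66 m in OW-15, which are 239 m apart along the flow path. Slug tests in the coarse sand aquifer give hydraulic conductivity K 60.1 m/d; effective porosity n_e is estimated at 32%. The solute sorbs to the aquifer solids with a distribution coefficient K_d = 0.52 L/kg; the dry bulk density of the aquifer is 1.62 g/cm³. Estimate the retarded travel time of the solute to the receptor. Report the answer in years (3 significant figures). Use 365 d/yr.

Hydraulic gradient i = (160.16 − 159.66) / 239 = 0.50 / 239 = 0.002092
Specific discharge q = 60.1 × 0.002092 = 0.1257 m/d
v = Ki/n = 60.1·0.002092/0.32 = 0.3929 m/d
Retardation R = 1 + ρ_b·K_d/n = 1 + 1.62×0.52/0.32 = 3.633
Contaminant velocity v_c = v/R = 0.3929/3.633 = 0.1082 m/d
t = L/v_c = 369/0.1082 = 3411 d
   = 3411/365 = 9.35 yr

9.35 years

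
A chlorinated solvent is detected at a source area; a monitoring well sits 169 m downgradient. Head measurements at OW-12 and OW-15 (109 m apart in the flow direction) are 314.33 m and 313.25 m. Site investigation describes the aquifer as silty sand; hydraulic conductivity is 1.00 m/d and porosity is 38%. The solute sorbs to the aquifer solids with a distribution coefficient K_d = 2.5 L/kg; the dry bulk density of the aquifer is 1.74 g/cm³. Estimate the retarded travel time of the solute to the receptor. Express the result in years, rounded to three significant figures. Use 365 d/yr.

221 years

Hydraulic gradient i = (314.33 − 313.25) / 109 = 1.08 / 109 = 0.009908
Specific discharge q = 1.00 × 0.009908 = 0.009908 m/d
Seepage velocity v = q / n = 0.009908 / 0.38 = 0.02607 m/d
Retardation R = 1 + ρ_b·K_d/n = 1 + 1.74×2.5/0.38 = 12.45
Contaminant velocity v_c = v/R = 0.02607/12.45 = 0.002095 m/d
t = L/v_c = 169/0.002095 = 80680 d
   = 80680/365 = 221 yr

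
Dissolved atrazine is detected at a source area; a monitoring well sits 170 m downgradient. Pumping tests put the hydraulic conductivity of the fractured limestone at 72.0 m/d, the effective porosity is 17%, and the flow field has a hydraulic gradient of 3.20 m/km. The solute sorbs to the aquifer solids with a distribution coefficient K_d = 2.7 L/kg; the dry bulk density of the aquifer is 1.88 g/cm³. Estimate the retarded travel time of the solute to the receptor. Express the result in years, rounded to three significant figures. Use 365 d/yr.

10.6 years

Specific discharge q = 72.0 × 0.0032 = 0.2304 m/d
v = Ki/n = 72.0·0.0032/0.17 = 1.355 m/d
Retardation R = 1 + ρ_b·K_d/n = 1 + 1.88×2.7/0.17 = 30.86
Contaminant velocity v_c = v/R = 1.355/30.86 = 0.04392 m/d
t = L/v_c = 170/0.04392 = 3871 d
   = 3871/365 = 10.6 yr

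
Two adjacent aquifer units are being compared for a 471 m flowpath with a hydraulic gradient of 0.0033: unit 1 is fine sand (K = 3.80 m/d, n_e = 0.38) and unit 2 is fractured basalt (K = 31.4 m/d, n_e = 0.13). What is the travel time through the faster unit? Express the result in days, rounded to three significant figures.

591 days

Unit 1 (fine sand): v = 3.80×0.0033/0.38 = 0.03300 m/d, t = 471/0.03300 = 14270 d
Unit 2 (fractured basalt): v = 31.4×0.0033/0.13 = 0.7971 m/d, t = 471/0.7971 = 590.9 d
Faster unit: t = 591 d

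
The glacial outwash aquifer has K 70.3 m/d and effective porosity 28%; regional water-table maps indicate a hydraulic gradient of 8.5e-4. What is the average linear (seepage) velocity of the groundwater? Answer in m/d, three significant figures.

0.213 m/d

Specific discharge q = 70.3 × 8.5e-4 = 0.05975 m/d
v = Ki/n = 70.3·8.5e-4/0.28 = 0.2134 m/d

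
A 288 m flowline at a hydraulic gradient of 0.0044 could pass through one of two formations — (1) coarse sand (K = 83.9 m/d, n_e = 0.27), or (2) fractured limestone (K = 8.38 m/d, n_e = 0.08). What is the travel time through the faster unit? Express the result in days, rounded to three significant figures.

Unit 1 (coarse sand): v = 83.9×0.0044/0.27 = 1.367 m/d, t = 288/1.367 = 210.6 d
Unit 2 (fractured limestone): v = 8.38×0.0044/0.08 = 0.4609 m/d, t = 288/0.4609 = 624.9 d
Faster unit: t = 211 d

211 days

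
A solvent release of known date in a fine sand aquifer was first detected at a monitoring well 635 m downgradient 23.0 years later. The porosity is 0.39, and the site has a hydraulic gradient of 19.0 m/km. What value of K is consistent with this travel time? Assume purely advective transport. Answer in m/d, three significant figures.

t = 23.0 years = 8395 d
v = L / t = 635 / 8395 = 0.07564 m/d
K = v · n / i = 0.07564 × 0.39 / 0.019 = 1.55 m/d

1.55 m/d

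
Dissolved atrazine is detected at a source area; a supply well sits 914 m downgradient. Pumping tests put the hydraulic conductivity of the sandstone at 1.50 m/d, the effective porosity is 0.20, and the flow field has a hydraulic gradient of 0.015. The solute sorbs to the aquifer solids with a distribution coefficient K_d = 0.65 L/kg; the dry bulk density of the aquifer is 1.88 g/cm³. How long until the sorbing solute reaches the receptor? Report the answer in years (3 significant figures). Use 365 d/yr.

Darcy flux q = K·i = 1.50 × 0.015 = 0.02250 m/d
v_s = q/n_e = 0.02250/0.20 = 0.1125 m/d
Retardation R = 1 + ρ_b·K_d/n = 1 + 1.88×0.65/0.20 = 7.110
Contaminant velocity v_c = v/R = 0.1125/7.110 = 0.01582 m/d
t = L/v_c = 914/0.01582 = 57760 d
   = 57760/365 = 158 yr

158 years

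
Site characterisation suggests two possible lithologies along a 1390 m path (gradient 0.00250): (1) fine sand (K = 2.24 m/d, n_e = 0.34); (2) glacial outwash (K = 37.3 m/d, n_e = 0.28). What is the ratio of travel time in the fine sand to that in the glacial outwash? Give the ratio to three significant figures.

Unit 1 (fine sand): v = 2.24×0.0025/0.34 = 0.01647 m/d, t = 1390/0.01647 = 84390 d
Unit 2 (glacial outwash): v = 37.3×0.0025/0.28 = 0.3330 m/d, t = 1390/0.3330 = 4174 d
t(fine sand) / t(glacial outwash) = 84390/4174 = 20.2

20.2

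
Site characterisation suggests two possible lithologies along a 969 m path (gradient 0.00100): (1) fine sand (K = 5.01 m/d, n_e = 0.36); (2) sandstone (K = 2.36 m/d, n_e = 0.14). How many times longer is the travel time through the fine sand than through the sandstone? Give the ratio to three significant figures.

Unit 1 (fine sand): v = 5.01×0.0010/0.36 = 0.01392 m/d, t = 969/0.01392 = 69630 d
Unit 2 (sandstone): v = 2.36×0.0010/0.14 = 0.01686 m/d, t = 969/0.01686 = 57480 d
t(fine sand) / t(sandstone) = 69630/57480 = 1.21

1.21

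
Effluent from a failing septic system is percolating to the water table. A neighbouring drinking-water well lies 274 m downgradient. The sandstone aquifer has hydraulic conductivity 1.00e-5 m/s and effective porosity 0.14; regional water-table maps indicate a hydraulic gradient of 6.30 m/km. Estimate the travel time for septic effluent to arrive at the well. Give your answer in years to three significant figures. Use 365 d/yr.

K = 1.00e-5 m/s × 86400 s/d = 0.8640 m/d
q = Ki = 0.8640 × 0.0063 = 0.005443 m/d
Seepage velocity v = q / n = 0.005443 / 0.14 = 0.03888 m/d
t = L / v = 274 / 0.03888 = 7047 d
   = 7047 / 365 = 19.3 yr

19.3 years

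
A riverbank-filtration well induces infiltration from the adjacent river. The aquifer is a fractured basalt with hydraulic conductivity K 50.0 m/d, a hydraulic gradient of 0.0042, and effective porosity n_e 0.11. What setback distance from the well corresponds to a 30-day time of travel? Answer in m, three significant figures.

Specific discharge q = 50.0 × 0.0042 = 0.2100 m/d
Average linear velocity = 0.2100 / 0.11 = 1.909 m/d
L = v × T = 1.909 × 30 = 57.27 m

57.3 m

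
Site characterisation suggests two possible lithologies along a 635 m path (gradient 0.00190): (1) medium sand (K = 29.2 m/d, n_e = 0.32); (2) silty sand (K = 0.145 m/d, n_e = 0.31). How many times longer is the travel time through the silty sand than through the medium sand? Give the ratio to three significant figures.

195

Unit 1 (medium sand): v = 29.2×0.0019/0.32 = 0.1734 m/d, t = 635/0.1734 = 3663 d
Unit 2 (silty sand): v = 0.145×0.0019/0.31 = 8.887e-4 m/d, t = 635/8.887e-4 = 714500 d
t(silty sand) / t(medium sand) = 714500/3663 = 195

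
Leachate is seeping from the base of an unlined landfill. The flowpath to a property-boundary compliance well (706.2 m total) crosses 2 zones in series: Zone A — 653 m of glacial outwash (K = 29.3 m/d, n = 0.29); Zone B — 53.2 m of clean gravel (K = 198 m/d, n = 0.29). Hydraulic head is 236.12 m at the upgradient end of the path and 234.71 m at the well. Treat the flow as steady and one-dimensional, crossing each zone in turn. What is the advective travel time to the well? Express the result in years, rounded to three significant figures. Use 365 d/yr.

8.98 years

Total head drop ΔH = 236.12 − 234.71 = 1.41 m
Steady 1-D flow in series ⇒ the Darcy flux q is identical in every zone and the zone head losses add (resistances L/K in series).
Σ(L/K) = 653/29.3 + 53.2/198 = 22.29 + 0.2687 = 22.56 d
q = ΔH / Σ(L/K) = 1.41 / 22.56 = 0.06251 m/d (same in every zone)
Zone A: v = q/n = 0.06251/0.29 = 0.2156 m/d → t_A = 653/0.2156 = 3029 d
Zone B: v = q/n = 0.06251/0.29 = 0.2156 m/d → t_B = 53.2/0.2156 = 246.8 d
Total t = 3029 + 246.8 = 3276 d
   = 3276 / 365 = 8.98 yr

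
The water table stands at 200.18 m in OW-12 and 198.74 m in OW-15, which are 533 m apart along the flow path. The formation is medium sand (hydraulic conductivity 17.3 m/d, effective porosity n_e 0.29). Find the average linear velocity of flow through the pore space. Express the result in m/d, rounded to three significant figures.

0.161 m/d

Hydraulic gradient i = (200.18 − 198.74) / 533 = 1.44 / 533 = 0.002702
Darcy flux q = K·i = 17.3 × 0.002702 = 0.04674 m/d
v_s = q/n_e = 0.04674/0.29 = 0.1612 m/d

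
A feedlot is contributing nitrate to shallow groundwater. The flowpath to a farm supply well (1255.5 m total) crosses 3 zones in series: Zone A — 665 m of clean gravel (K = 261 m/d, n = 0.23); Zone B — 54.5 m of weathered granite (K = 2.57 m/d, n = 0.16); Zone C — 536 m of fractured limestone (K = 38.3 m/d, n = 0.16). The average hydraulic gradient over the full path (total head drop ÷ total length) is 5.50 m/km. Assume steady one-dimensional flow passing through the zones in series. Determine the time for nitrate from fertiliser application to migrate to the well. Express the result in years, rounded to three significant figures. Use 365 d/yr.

Continuity: the same q passes through each zone, so ΔH = q·Σ(L_j/K_j) — the zones act as resistances in series.
Σ(L/K) = 665/261 + 54.5/2.57 + 536/38.3 = 2.548 + 21.21 + 13.99 = 37.75 d
K_eq = L_total / Σ(L/K) = 1255.5 / 37.75 = 33.26 m/d
q = K_eq · i = 33.26 × 0.0055 = 0.1829 m/d (same in every zone)
Zone A: v = q/n = 0.1829/0.23 = 0.7953 m/d → t_A = 665/0.7953 = 836.1 d
Zone B: v = q/n = 0.1829/0.16 = 1.143 m/d → t_B = 54.5/1.143 = 47.67 d
Zone C: v = q/n = 0.1829/0.16 = 1.143 m/d → t_C = 536/1.143 = 468.8 d
Total t = 836.1 + 47.67 + 468.8 = 1353 d
   = 1353 / 365 = 3.71 yr

3.71 years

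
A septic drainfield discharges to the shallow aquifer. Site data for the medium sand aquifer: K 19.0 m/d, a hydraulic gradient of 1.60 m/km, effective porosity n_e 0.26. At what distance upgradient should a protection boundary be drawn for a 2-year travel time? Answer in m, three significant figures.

q = Ki = 19.0 × 0.0016 = 0.03040 m/d
v = Ki/n = 19.0·0.0016/0.26 = 0.1169 m/d
T = 2 yr × 365 = 730 d
L = v × T = 0.1169 × 730 = 85.35 m

85.4 m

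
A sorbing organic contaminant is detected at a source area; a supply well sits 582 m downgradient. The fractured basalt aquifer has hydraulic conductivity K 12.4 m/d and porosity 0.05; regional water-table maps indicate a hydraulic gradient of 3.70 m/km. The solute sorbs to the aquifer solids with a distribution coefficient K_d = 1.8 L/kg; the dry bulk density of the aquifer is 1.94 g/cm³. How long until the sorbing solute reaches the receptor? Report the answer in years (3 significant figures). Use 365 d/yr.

Specific discharge q = 12.4 × 0.0037 = 0.04588 m/d
Average linear velocity = 0.04588 / 0.05 = 0.9176 m/d
Retardation R = 1 + ρ_b·K_d/n = 1 + 1.94×1.8/0.05 = 70.84
Contaminant velocity v_c = v/R = 0.9176/70.84 = 0.01295 m/d
t = L/v_c = 582/0.01295 = 44930 d
   = 44930/365 = 123 yr

123 years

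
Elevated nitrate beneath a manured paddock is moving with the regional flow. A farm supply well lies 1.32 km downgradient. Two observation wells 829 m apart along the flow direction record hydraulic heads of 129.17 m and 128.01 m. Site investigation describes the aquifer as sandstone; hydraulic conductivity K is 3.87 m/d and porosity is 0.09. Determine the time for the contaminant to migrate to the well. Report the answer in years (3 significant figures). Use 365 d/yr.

Hydraulic gradient i = (129.17 − 128.01) / 829 = 1.16 / 829 = 0.001399
Darcy flux q = K·i = 3.87 × 0.001399 = 0.005415 m/d
Average linear velocity = 0.005415 / 0.09 = 0.06017 m/d
L = 1.32 km = 1320 m
t = L / v = 1320 / 0.06017 = 21940 d
   = 21940 / 365 = 60.1 yr

60.1 years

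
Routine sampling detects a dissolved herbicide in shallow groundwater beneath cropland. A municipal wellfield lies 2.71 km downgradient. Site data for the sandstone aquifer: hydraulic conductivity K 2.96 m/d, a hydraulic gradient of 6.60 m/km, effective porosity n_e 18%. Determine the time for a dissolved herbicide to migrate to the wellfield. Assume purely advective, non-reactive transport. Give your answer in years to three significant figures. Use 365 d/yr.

68.4 years

Darcy flux q = K·i = 2.96 × 0.0066 = 0.01954 m/d
v_s = q/n_e = 0.01954/0.18 = 0.1085 m/d
L = 2.71 km = 2710 m
t = L / v = 2710 / 0.1085 = 24970 d
   = 24970 / 365 = 68.4 yr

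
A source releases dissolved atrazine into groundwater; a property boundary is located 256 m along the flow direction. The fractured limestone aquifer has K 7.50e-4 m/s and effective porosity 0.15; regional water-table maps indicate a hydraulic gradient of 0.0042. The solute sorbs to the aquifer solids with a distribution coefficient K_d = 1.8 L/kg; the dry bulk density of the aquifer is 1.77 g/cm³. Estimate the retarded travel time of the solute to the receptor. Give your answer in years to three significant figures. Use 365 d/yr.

8.60 years

K = 7.50e-4 m/s × 86400 s/d = 64.80 m/d
q = Ki = 64.80 × 0.0042 = 0.2722 m/d
Seepage velocity v = q / n = 0.2722 / 0.15 = 1.814 m/d
Retardation R = 1 + ρ_b·K_d/n = 1 + 1.77×1.8/0.15 = 22.24
Contaminant velocity v_c = v/R = 1.814/22.24 = 0.08158 m/d
t = L/v_c = 256/0.08158 = 3138 d
   = 3138/365 = 8.60 yr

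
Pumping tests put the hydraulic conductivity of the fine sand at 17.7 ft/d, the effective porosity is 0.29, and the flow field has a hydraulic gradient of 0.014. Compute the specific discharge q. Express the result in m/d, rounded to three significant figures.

K = 17.7 ft/d × 0.3048 = 5.395 m/d
Darcy flux q = K·i = 5.395 × 0.014 = 0.07553 m/d

0.0755 m/d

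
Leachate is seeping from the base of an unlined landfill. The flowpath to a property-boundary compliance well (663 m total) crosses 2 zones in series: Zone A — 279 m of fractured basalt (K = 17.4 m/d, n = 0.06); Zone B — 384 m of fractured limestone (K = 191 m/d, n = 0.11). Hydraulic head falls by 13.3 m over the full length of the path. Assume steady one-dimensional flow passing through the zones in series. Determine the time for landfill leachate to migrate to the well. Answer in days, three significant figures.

Continuity: the same q passes through each zone, so ΔH = q·Σ(L_j/K_j) — the zones act as resistances in series.
Σ(L/K) = 279/17.4 + 384/191 = 16.03 + 2.010 = 18.04 d
q = ΔH / Σ(L/K) = 13.3 / 18.04 = 0.7370 m/d (same in every zone)
Zone A: v = q/n = 0.7370/0.06 = 12.28 m/d → t_A = 279/12.28 = 22.71 d
Zone B: v = q/n = 0.7370/0.11 = 6.700 m/d → t_B = 384/6.700 = 57.31 d
Total t = 22.71 + 57.31 = 80.02 d

80.0 days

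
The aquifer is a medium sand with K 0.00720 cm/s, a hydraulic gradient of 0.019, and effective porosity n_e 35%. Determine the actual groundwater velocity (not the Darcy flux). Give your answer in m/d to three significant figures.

K = 0.00720 cm/s × 864 = 6.221 m/d
q = Ki = 6.221 × 0.019 = 0.1182 m/d
Seepage velocity v = q / n = 0.1182 / 0.35 = 0.3377 m/d

0.338 m/d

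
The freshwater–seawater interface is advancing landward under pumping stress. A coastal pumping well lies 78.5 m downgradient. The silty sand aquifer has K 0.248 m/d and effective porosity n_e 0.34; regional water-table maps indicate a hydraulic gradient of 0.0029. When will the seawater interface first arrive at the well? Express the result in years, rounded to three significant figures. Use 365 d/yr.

102 years

q = Ki = 0.248 × 0.0029 = 7.192e-4 m/d
v = Ki/n = 0.248·0.0029/0.34 = 0.002115 m/d
t = L / v = 78.5 / 0.002115 = 37110 d
   = 37110 / 365 = 102 yr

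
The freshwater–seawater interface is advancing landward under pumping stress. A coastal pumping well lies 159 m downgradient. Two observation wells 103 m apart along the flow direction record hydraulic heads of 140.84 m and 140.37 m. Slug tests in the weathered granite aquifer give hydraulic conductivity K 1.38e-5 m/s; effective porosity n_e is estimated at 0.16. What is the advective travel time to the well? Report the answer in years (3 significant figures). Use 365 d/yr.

12.8 years

Hydraulic gradient i = (140.84 − 140.37) / 103 = 0.47 / 103 = 0.004563
K = 1.38e-5 m/s × 86400 s/d = 1.192 m/d
q = Ki = 1.192 × 0.004563 = 0.005441 m/d
Average linear velocity = 0.005441 / 0.16 = 0.03400 m/d
t = L / v = 159 / 0.03400 = 4676 d
   = 4676 / 365 = 12.8 yr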